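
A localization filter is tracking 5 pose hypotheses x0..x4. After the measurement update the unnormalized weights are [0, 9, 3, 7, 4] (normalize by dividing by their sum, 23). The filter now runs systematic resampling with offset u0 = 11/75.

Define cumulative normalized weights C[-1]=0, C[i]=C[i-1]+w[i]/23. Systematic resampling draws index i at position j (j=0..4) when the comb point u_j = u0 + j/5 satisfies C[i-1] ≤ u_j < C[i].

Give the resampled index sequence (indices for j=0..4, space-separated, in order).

1 1 3 3 4

C = [0, 9/23, 12/23, 19/23, 1]
j=0: u_0=11/75 ∈ [0, 9/23) → index 1
j=1: u_1=26/75 ∈ [0, 9/23) → index 1
j=2: u_2=41/75 ∈ [12/23, 19/23) → index 3
j=3: u_3=56/75 ∈ [12/23, 19/23) → index 3
j=4: u_4=71/75 ∈ [19/23, 1) → index 4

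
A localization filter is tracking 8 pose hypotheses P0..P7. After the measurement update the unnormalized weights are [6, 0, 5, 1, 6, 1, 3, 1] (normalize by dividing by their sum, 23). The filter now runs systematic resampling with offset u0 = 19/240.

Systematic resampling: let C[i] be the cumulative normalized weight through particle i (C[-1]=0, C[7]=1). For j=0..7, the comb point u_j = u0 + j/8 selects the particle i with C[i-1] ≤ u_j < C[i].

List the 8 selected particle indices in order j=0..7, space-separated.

0 0 2 2 4 4 6 6

C = [6/23, 6/23, 11/23, 12/23, 18/23, 19/23, 22/23, 1]
j=0: u_0=19/240 ∈ [0, 6/23) → index 0
j=1: u_1=49/240 ∈ [0, 6/23) → index 0
j=2: u_2=79/240 ∈ [6/23, 11/23) → index 2
j=3: u_3=109/240 ∈ [6/23, 11/23) → index 2
j=4: u_4=139/240 ∈ [12/23, 18/23) → index 4
j=5: u_5=169/240 ∈ [12/23, 18/23) → index 4
j=6: u_6=199/240 ∈ [19/23, 22/23) → index 6
j=7: u_7=229/240 ∈ [19/23, 22/23) → index 6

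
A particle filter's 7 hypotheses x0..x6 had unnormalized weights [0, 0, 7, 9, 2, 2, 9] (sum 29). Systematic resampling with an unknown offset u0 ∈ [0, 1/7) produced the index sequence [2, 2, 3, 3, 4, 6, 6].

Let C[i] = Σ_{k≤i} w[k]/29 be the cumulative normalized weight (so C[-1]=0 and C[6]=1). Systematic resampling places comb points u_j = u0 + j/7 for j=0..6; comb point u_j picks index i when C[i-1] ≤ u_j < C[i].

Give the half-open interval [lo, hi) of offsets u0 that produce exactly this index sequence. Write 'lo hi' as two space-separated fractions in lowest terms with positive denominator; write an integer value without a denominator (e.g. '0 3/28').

C = [0, 0, 7/29, 16/29, 18/29, 20/29, 1]
j=0 picked index 2: u0 ∈ [0, 7/29)
j=1 picked index 2: u0 ∈ [-1/7, 20/203)
j=2 picked index 3: u0 ∈ [-9/203, 54/203)
j=3 picked index 3: u0 ∈ [-38/203, 25/203)
j=4 picked index 4: u0 ∈ [-4/203, 10/203)
j=5 picked index 6: u0 ∈ [-5/203, 2/7)
j=6 picked index 6: u0 ∈ [-34/203, 1/7)
intersection: [0, 10/203)

0 10/203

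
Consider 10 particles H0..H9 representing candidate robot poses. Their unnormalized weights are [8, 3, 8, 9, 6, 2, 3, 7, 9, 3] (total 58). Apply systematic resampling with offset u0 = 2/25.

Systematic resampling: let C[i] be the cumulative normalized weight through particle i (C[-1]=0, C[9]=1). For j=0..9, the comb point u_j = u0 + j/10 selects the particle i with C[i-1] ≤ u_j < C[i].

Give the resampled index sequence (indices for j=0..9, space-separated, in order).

C = [4/29, 11/58, 19/58, 14/29, 17/29, 18/29, 39/58, 23/29, 55/58, 1]
j=0: u_0=2/25 ∈ [0, 4/29) → index 0
j=1: u_1=9/50 ∈ [4/29, 11/58) → index 1
j=2: u_2=7/25 ∈ [11/58, 19/58) → index 2
j=3: u_3=19/50 ∈ [19/58, 14/29) → index 3
j=4: u_4=12/25 ∈ [19/58, 14/29) → index 3
j=5: u_5=29/50 ∈ [14/29, 17/29) → index 4
j=6: u_6=17/25 ∈ [39/58, 23/29) → index 7
j=7: u_7=39/50 ∈ [39/58, 23/29) → index 7
j=8: u_8=22/25 ∈ [23/29, 55/58) → index 8
j=9: u_9=49/50 ∈ [55/58, 1) → index 9

0 1 2 3 3 4 7 7 8 9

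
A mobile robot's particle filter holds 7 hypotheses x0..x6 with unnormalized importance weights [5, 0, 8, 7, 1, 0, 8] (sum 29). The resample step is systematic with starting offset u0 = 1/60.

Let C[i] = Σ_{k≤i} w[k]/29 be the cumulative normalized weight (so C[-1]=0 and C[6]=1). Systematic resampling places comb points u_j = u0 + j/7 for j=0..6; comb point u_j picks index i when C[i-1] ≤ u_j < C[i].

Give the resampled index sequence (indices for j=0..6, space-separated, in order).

C = [5/29, 5/29, 13/29, 20/29, 21/29, 21/29, 1]
j=0: u_0=1/60 ∈ [0, 5/29) → index 0
j=1: u_1=67/420 ∈ [0, 5/29) → index 0
j=2: u_2=127/420 ∈ [5/29, 13/29) → index 2
j=3: u_3=187/420 ∈ [5/29, 13/29) → index 2
j=4: u_4=247/420 ∈ [13/29, 20/29) → index 3
j=5: u_5=307/420 ∈ [21/29, 1) → index 6
j=6: u_6=367/420 ∈ [21/29, 1) → index 6

0 0 2 2 3 6 6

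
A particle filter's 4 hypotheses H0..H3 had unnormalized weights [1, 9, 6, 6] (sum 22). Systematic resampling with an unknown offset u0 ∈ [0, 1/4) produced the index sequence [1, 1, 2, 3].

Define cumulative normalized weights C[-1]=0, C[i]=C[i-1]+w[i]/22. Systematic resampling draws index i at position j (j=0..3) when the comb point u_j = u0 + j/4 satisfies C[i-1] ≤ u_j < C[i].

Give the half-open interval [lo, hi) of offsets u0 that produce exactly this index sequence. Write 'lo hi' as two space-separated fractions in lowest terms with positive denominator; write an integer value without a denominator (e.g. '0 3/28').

1/22 9/44

C = [1/22, 5/11, 8/11, 1]
j=0 picked index 1: u0 ∈ [1/22, 5/11)
j=1 picked index 1: u0 ∈ [-9/44, 9/44)
j=2 picked index 2: u0 ∈ [-1/22, 5/22)
j=3 picked index 3: u0 ∈ [-1/44, 1/4)
intersection: [1/22, 9/44)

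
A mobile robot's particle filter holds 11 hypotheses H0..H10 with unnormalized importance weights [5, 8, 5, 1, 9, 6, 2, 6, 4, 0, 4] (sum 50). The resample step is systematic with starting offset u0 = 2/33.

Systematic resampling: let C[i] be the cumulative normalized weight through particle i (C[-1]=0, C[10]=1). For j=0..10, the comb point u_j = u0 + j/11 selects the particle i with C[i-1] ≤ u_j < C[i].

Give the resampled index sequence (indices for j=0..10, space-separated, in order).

C = [1/10, 13/50, 9/25, 19/50, 14/25, 17/25, 18/25, 21/25, 23/25, 23/25, 1]
j=0: u_0=2/33 ∈ [0, 1/10) → index 0
j=1: u_1=5/33 ∈ [1/10, 13/50) → index 1
j=2: u_2=8/33 ∈ [1/10, 13/50) → index 1
j=3: u_3=1/3 ∈ [13/50, 9/25) → index 2
j=4: u_4=14/33 ∈ [19/50, 14/25) → index 4
j=5: u_5=17/33 ∈ [19/50, 14/25) → index 4
j=6: u_6=20/33 ∈ [14/25, 17/25) → index 5
j=7: u_7=23/33 ∈ [17/25, 18/25) → index 6
j=8: u_8=26/33 ∈ [18/25, 21/25) → index 7
j=9: u_9=29/33 ∈ [21/25, 23/25) → index 8
j=10: u_10=32/33 ∈ [23/25, 1) → index 10

0 1 1 2 4 4 5 6 7 8 10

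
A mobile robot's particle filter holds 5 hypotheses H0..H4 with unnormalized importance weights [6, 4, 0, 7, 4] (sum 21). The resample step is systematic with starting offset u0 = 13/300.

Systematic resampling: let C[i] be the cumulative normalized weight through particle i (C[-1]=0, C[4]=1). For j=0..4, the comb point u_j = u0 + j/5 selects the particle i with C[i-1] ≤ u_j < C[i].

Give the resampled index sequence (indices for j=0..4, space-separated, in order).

C = [2/7, 10/21, 10/21, 17/21, 1]
j=0: u_0=13/300 ∈ [0, 2/7) → index 0
j=1: u_1=73/300 ∈ [0, 2/7) → index 0
j=2: u_2=133/300 ∈ [2/7, 10/21) → index 1
j=3: u_3=193/300 ∈ [10/21, 17/21) → index 3
j=4: u_4=253/300 ∈ [17/21, 1) → index 4

0 0 1 3 4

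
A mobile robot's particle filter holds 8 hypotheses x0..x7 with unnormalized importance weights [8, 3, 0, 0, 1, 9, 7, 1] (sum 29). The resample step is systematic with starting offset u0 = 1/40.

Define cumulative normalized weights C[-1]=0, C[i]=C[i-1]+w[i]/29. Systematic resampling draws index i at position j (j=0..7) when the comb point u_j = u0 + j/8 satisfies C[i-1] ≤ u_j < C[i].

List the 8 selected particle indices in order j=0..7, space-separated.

0 0 0 4 5 5 6 6

C = [8/29, 11/29, 11/29, 11/29, 12/29, 21/29, 28/29, 1]
j=0: u_0=1/40 ∈ [0, 8/29) → index 0
j=1: u_1=3/20 ∈ [0, 8/29) → index 0
j=2: u_2=11/40 ∈ [0, 8/29) → index 0
j=3: u_3=2/5 ∈ [11/29, 12/29) → index 4
j=4: u_4=21/40 ∈ [12/29, 21/29) → index 5
j=5: u_5=13/20 ∈ [12/29, 21/29) → index 5
j=6: u_6=31/40 ∈ [21/29, 28/29) → index 6
j=7: u_7=9/10 ∈ [21/29, 28/29) → index 6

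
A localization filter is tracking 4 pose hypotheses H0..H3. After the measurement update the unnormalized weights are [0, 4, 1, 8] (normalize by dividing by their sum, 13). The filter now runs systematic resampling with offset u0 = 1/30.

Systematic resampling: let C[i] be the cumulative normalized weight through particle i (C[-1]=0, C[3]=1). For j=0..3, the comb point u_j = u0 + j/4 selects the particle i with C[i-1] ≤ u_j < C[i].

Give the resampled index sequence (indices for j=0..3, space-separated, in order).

C = [0, 4/13, 5/13, 1]
j=0: u_0=1/30 ∈ [0, 4/13) → index 1
j=1: u_1=17/60 ∈ [0, 4/13) → index 1
j=2: u_2=8/15 ∈ [5/13, 1) → index 3
j=3: u_3=47/60 ∈ [5/13, 1) → index 3

1 1 3 3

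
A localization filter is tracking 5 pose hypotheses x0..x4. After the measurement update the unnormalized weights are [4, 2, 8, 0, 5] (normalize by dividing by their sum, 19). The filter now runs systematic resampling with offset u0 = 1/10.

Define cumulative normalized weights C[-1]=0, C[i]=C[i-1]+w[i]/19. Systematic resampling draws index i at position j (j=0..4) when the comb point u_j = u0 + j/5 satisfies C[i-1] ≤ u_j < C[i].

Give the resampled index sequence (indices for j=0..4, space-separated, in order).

0 1 2 2 4

C = [4/19, 6/19, 14/19, 14/19, 1]
j=0: u_0=1/10 ∈ [0, 4/19) → index 0
j=1: u_1=3/10 ∈ [4/19, 6/19) → index 1
j=2: u_2=1/2 ∈ [6/19, 14/19) → index 2
j=3: u_3=7/10 ∈ [6/19, 14/19) → index 2
j=4: u_4=9/10 ∈ [14/19, 1) → index 4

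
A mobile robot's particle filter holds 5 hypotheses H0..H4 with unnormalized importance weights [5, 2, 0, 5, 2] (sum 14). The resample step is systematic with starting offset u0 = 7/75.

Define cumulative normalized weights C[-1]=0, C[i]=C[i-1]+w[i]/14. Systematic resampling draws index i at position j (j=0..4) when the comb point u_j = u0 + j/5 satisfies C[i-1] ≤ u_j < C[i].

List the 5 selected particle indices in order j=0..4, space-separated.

C = [5/14, 1/2, 1/2, 6/7, 1]
j=0: u_0=7/75 ∈ [0, 5/14) → index 0
j=1: u_1=22/75 ∈ [0, 5/14) → index 0
j=2: u_2=37/75 ∈ [5/14, 1/2) → index 1
j=3: u_3=52/75 ∈ [1/2, 6/7) → index 3
j=4: u_4=67/75 ∈ [6/7, 1) → index 4

0 0 1 3 4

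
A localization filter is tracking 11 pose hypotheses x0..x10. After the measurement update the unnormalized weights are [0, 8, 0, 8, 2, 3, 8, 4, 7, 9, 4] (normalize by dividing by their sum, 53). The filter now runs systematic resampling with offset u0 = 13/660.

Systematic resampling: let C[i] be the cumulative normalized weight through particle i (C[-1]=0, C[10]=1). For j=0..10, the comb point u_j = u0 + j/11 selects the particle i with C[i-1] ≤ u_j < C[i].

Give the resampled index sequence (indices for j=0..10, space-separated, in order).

C = [0, 8/53, 8/53, 16/53, 18/53, 21/53, 29/53, 33/53, 40/53, 49/53, 1]
j=0: u_0=13/660 ∈ [0, 8/53) → index 1
j=1: u_1=73/660 ∈ [0, 8/53) → index 1
j=2: u_2=133/660 ∈ [8/53, 16/53) → index 3
j=3: u_3=193/660 ∈ [8/53, 16/53) → index 3
j=4: u_4=23/60 ∈ [18/53, 21/53) → index 5
j=5: u_5=313/660 ∈ [21/53, 29/53) → index 6
j=6: u_6=373/660 ∈ [29/53, 33/53) → index 7
j=7: u_7=433/660 ∈ [33/53, 40/53) → index 8
j=8: u_8=493/660 ∈ [33/53, 40/53) → index 8
j=9: u_9=553/660 ∈ [40/53, 49/53) → index 9
j=10: u_10=613/660 ∈ [49/53, 1) → index 10

1 1 3 3 5 6 7 8 8 9 10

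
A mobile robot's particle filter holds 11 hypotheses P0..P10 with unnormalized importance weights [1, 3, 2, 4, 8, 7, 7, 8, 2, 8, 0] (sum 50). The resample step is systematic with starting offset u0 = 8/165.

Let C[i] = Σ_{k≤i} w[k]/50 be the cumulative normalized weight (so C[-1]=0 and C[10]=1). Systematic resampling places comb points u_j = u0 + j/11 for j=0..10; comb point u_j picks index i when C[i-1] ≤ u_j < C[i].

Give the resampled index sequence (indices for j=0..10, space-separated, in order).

1 3 4 4 5 6 6 7 7 9 9

C = [1/50, 2/25, 3/25, 1/5, 9/25, 1/2, 16/25, 4/5, 21/25, 1, 1]
j=0: u_0=8/165 ∈ [1/50, 2/25) → index 1
j=1: u_1=23/165 ∈ [3/25, 1/5) → index 3
j=2: u_2=38/165 ∈ [1/5, 9/25) → index 4
j=3: u_3=53/165 ∈ [1/5, 9/25) → index 4
j=4: u_4=68/165 ∈ [9/25, 1/2) → index 5
j=5: u_5=83/165 ∈ [1/2, 16/25) → index 6
j=6: u_6=98/165 ∈ [1/2, 16/25) → index 6
j=7: u_7=113/165 ∈ [16/25, 4/5) → index 7
j=8: u_8=128/165 ∈ [16/25, 4/5) → index 7
j=9: u_9=13/15 ∈ [21/25, 1) → index 9
j=10: u_10=158/165 ∈ [21/25, 1) → index 9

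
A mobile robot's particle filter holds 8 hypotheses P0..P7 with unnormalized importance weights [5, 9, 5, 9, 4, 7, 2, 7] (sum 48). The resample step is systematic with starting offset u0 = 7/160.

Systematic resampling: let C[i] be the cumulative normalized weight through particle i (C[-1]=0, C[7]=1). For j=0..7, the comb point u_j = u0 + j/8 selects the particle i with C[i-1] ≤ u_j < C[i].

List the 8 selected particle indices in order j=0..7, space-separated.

0 1 2 3 3 5 5 7

C = [5/48, 7/24, 19/48, 7/12, 2/3, 13/16, 41/48, 1]
j=0: u_0=7/160 ∈ [0, 5/48) → index 0
j=1: u_1=27/160 ∈ [5/48, 7/24) → index 1
j=2: u_2=47/160 ∈ [7/24, 19/48) → index 2
j=3: u_3=67/160 ∈ [19/48, 7/12) → index 3
j=4: u_4=87/160 ∈ [19/48, 7/12) → index 3
j=5: u_5=107/160 ∈ [2/3, 13/16) → index 5
j=6: u_6=127/160 ∈ [2/3, 13/16) → index 5
j=7: u_7=147/160 ∈ [41/48, 1) → index 7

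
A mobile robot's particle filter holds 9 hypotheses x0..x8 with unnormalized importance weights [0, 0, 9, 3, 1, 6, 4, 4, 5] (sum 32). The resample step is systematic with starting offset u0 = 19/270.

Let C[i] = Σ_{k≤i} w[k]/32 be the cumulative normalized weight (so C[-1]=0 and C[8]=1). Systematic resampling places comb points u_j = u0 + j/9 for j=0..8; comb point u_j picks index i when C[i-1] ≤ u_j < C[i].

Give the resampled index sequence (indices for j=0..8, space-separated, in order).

C = [0, 0, 9/32, 3/8, 13/32, 19/32, 23/32, 27/32, 1]
j=0: u_0=19/270 ∈ [0, 9/32) → index 2
j=1: u_1=49/270 ∈ [0, 9/32) → index 2
j=2: u_2=79/270 ∈ [9/32, 3/8) → index 3
j=3: u_3=109/270 ∈ [3/8, 13/32) → index 4
j=4: u_4=139/270 ∈ [13/32, 19/32) → index 5
j=5: u_5=169/270 ∈ [19/32, 23/32) → index 6
j=6: u_6=199/270 ∈ [23/32, 27/32) → index 7
j=7: u_7=229/270 ∈ [27/32, 1) → index 8
j=8: u_8=259/270 ∈ [27/32, 1) → index 8

2 2 3 4 5 6 7 8 8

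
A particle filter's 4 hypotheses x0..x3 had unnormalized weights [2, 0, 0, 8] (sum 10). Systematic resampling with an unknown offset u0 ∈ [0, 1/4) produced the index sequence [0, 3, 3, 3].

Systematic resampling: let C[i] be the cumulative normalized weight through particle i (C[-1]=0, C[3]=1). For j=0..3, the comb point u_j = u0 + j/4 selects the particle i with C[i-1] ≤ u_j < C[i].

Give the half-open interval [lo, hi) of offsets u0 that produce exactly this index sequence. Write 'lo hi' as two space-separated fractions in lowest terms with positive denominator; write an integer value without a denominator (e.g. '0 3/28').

0 1/5

C = [1/5, 1/5, 1/5, 1]
j=0 picked index 0: u0 ∈ [0, 1/5)
j=1 picked index 3: u0 ∈ [-1/20, 3/4)
j=2 picked index 3: u0 ∈ [-3/10, 1/2)
j=3 picked index 3: u0 ∈ [-11/20, 1/4)
intersection: [0, 1/5)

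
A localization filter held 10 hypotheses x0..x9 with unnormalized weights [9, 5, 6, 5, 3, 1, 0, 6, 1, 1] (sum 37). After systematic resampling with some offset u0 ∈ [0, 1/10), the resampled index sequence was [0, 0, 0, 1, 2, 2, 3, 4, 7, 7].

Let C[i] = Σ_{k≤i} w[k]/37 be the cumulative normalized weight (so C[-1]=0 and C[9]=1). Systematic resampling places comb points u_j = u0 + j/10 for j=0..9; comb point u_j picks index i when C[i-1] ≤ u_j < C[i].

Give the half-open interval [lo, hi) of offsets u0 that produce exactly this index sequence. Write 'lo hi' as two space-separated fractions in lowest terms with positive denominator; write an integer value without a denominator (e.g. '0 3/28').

C = [9/37, 14/37, 20/37, 25/37, 28/37, 29/37, 29/37, 35/37, 36/37, 1]
j=0 picked index 0: u0 ∈ [0, 9/37)
j=1 picked index 0: u0 ∈ [-1/10, 53/370)
j=2 picked index 0: u0 ∈ [-1/5, 8/185)
j=3 picked index 1: u0 ∈ [-21/370, 29/370)
j=4 picked index 2: u0 ∈ [-4/185, 26/185)
j=5 picked index 2: u0 ∈ [-9/74, 3/74)
j=6 picked index 3: u0 ∈ [-11/185, 14/185)
j=7 picked index 4: u0 ∈ [-9/370, 21/370)
j=8 picked index 7: u0 ∈ [-3/185, 27/185)
j=9 picked index 7: u0 ∈ [-43/370, 17/370)
intersection: [0, 3/74)

0 3/74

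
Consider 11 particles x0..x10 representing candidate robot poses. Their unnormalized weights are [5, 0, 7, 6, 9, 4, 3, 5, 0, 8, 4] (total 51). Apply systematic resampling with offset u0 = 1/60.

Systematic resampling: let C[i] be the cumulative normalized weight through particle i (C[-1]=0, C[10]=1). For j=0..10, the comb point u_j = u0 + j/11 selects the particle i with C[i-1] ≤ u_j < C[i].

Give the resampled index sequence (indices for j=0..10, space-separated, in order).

0 2 2 3 4 4 5 6 7 9 10

C = [5/51, 5/51, 4/17, 6/17, 9/17, 31/51, 2/3, 13/17, 13/17, 47/51, 1]
j=0: u_0=1/60 ∈ [0, 5/51) → index 0
j=1: u_1=71/660 ∈ [5/51, 4/17) → index 2
j=2: u_2=131/660 ∈ [5/51, 4/17) → index 2
j=3: u_3=191/660 ∈ [4/17, 6/17) → index 3
j=4: u_4=251/660 ∈ [6/17, 9/17) → index 4
j=5: u_5=311/660 ∈ [6/17, 9/17) → index 4
j=6: u_6=371/660 ∈ [9/17, 31/51) → index 5
j=7: u_7=431/660 ∈ [31/51, 2/3) → index 6
j=8: u_8=491/660 ∈ [2/3, 13/17) → index 7
j=9: u_9=551/660 ∈ [13/17, 47/51) → index 9
j=10: u_10=611/660 ∈ [47/51, 1) → index 10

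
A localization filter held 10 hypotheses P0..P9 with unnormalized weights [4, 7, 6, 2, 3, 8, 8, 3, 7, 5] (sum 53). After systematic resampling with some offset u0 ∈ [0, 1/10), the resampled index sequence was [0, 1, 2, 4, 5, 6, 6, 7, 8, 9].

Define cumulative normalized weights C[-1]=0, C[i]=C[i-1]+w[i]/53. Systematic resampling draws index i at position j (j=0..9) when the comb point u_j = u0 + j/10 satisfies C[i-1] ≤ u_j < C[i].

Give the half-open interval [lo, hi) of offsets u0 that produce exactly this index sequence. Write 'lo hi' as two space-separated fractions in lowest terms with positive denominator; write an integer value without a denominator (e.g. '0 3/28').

7/106 39/530

C = [4/53, 11/53, 17/53, 19/53, 22/53, 30/53, 38/53, 41/53, 48/53, 1]
j=0 picked index 0: u0 ∈ [0, 4/53)
j=1 picked index 1: u0 ∈ [-13/530, 57/530)
j=2 picked index 2: u0 ∈ [2/265, 32/265)
j=3 picked index 4: u0 ∈ [31/530, 61/530)
j=4 picked index 5: u0 ∈ [4/265, 44/265)
j=5 picked index 6: u0 ∈ [7/106, 23/106)
j=6 picked index 6: u0 ∈ [-9/265, 31/265)
j=7 picked index 7: u0 ∈ [9/530, 39/530)
j=8 picked index 8: u0 ∈ [-7/265, 28/265)
j=9 picked index 9: u0 ∈ [3/530, 1/10)
intersection: [7/106, 39/530)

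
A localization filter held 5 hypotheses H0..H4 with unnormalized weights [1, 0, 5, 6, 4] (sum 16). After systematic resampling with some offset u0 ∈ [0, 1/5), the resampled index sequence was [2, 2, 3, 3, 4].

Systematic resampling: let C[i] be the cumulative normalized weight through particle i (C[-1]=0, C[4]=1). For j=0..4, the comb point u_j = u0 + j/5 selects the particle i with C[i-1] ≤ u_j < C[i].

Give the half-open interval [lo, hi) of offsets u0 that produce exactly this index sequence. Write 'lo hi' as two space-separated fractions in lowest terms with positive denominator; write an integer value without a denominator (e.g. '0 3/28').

C = [1/16, 1/16, 3/8, 3/4, 1]
j=0 picked index 2: u0 ∈ [1/16, 3/8)
j=1 picked index 2: u0 ∈ [-11/80, 7/40)
j=2 picked index 3: u0 ∈ [-1/40, 7/20)
j=3 picked index 3: u0 ∈ [-9/40, 3/20)
j=4 picked index 4: u0 ∈ [-1/20, 1/5)
intersection: [1/16, 3/20)

1/16 3/20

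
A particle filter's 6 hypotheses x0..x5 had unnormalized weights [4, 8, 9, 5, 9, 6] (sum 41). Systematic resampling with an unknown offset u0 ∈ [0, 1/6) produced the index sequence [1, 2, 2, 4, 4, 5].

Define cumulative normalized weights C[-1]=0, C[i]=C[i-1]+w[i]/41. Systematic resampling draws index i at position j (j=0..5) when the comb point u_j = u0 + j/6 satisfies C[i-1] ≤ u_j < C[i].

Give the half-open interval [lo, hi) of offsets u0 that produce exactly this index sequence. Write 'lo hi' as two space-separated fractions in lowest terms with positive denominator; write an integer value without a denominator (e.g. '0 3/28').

C = [4/41, 12/41, 21/41, 26/41, 35/41, 1]
j=0 picked index 1: u0 ∈ [4/41, 12/41)
j=1 picked index 2: u0 ∈ [31/246, 85/246)
j=2 picked index 2: u0 ∈ [-5/123, 22/123)
j=3 picked index 4: u0 ∈ [11/82, 29/82)
j=4 picked index 4: u0 ∈ [-4/123, 23/123)
j=5 picked index 5: u0 ∈ [5/246, 1/6)
intersection: [11/82, 1/6)

11/82 1/6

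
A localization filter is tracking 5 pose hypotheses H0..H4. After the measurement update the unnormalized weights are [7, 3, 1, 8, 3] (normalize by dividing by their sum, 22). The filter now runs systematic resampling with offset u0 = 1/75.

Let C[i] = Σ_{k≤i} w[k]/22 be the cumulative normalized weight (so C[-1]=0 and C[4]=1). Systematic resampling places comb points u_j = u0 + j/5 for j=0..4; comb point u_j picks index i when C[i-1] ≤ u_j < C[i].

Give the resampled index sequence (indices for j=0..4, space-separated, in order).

0 0 1 3 3

C = [7/22, 5/11, 1/2, 19/22, 1]
j=0: u_0=1/75 ∈ [0, 7/22) → index 0
j=1: u_1=16/75 ∈ [0, 7/22) → index 0
j=2: u_2=31/75 ∈ [7/22, 5/11) → index 1
j=3: u_3=46/75 ∈ [1/2, 19/22) → index 3
j=4: u_4=61/75 ∈ [1/2, 19/22) → index 3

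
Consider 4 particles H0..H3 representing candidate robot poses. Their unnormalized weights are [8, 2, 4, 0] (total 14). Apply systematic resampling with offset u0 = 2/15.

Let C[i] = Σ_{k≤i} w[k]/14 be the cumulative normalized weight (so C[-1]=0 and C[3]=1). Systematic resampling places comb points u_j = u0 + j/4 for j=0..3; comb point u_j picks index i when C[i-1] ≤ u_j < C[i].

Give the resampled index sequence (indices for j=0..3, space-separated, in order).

0 0 1 2

C = [4/7, 5/7, 1, 1]
j=0: u_0=2/15 ∈ [0, 4/7) → index 0
j=1: u_1=23/60 ∈ [0, 4/7) → index 0
j=2: u_2=19/30 ∈ [4/7, 5/7) → index 1
j=3: u_3=53/60 ∈ [5/7, 1) → index 2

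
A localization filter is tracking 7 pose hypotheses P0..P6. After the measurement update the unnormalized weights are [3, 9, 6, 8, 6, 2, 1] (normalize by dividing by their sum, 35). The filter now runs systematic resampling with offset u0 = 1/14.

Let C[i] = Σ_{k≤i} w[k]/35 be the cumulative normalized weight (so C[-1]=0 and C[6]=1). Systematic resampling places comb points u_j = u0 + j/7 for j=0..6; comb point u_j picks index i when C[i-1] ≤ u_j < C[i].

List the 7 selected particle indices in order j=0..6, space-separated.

C = [3/35, 12/35, 18/35, 26/35, 32/35, 34/35, 1]
j=0: u_0=1/14 ∈ [0, 3/35) → index 0
j=1: u_1=3/14 ∈ [3/35, 12/35) → index 1
j=2: u_2=5/14 ∈ [12/35, 18/35) → index 2
j=3: u_3=1/2 ∈ [12/35, 18/35) → index 2
j=4: u_4=9/14 ∈ [18/35, 26/35) → index 3
j=5: u_5=11/14 ∈ [26/35, 32/35) → index 4
j=6: u_6=13/14 ∈ [32/35, 34/35) → index 5

0 1 2 2 3 4 5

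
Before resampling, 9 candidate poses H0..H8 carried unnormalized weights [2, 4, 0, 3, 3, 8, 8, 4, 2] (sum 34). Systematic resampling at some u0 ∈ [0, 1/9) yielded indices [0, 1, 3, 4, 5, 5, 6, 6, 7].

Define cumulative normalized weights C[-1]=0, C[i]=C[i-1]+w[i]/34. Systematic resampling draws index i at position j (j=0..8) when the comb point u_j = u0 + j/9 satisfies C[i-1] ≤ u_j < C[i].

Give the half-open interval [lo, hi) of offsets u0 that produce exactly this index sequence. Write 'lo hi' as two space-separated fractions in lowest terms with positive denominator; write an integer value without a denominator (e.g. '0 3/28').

C = [1/17, 3/17, 3/17, 9/34, 6/17, 10/17, 14/17, 16/17, 1]
j=0 picked index 0: u0 ∈ [0, 1/17)
j=1 picked index 1: u0 ∈ [-8/153, 10/153)
j=2 picked index 3: u0 ∈ [-7/153, 13/306)
j=3 picked index 4: u0 ∈ [-7/102, 1/51)
j=4 picked index 5: u0 ∈ [-14/153, 22/153)
j=5 picked index 5: u0 ∈ [-31/153, 5/153)
j=6 picked index 6: u0 ∈ [-4/51, 8/51)
j=7 picked index 6: u0 ∈ [-29/153, 7/153)
j=8 picked index 7: u0 ∈ [-10/153, 8/153)
intersection: [0, 1/51)

0 1/51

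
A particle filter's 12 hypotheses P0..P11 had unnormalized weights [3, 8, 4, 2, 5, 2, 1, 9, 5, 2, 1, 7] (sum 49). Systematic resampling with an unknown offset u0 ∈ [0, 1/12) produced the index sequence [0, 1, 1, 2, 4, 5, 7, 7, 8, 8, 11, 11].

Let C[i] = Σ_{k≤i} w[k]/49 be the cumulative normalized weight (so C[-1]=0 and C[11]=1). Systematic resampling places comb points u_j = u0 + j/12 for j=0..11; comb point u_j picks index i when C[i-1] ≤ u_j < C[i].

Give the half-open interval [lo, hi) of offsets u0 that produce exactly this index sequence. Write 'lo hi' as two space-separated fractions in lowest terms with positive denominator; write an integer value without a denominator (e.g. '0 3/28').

19/588 9/196

C = [3/49, 11/49, 15/49, 17/49, 22/49, 24/49, 25/49, 34/49, 39/49, 41/49, 6/7, 1]
j=0 picked index 0: u0 ∈ [0, 3/49)
j=1 picked index 1: u0 ∈ [-13/588, 83/588)
j=2 picked index 1: u0 ∈ [-31/294, 17/294)
j=3 picked index 2: u0 ∈ [-5/196, 11/196)
j=4 picked index 4: u0 ∈ [2/147, 17/147)
j=5 picked index 5: u0 ∈ [19/588, 43/588)
j=6 picked index 7: u0 ∈ [1/98, 19/98)
j=7 picked index 7: u0 ∈ [-43/588, 65/588)
j=8 picked index 8: u0 ∈ [4/147, 19/147)
j=9 picked index 8: u0 ∈ [-11/196, 9/196)
j=10 picked index 11: u0 ∈ [1/42, 1/6)
j=11 picked index 11: u0 ∈ [-5/84, 1/12)
intersection: [19/588, 9/196)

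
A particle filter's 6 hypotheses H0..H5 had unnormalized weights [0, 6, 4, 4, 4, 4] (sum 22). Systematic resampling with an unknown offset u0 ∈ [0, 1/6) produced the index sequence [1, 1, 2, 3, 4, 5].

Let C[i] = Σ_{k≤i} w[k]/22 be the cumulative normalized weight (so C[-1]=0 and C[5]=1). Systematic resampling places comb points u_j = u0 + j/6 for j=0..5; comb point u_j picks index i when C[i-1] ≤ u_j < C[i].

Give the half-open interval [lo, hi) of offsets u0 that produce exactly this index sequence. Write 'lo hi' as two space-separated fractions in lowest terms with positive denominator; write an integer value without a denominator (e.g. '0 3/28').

0 7/66

C = [0, 3/11, 5/11, 7/11, 9/11, 1]
j=0 picked index 1: u0 ∈ [0, 3/11)
j=1 picked index 1: u0 ∈ [-1/6, 7/66)
j=2 picked index 2: u0 ∈ [-2/33, 4/33)
j=3 picked index 3: u0 ∈ [-1/22, 3/22)
j=4 picked index 4: u0 ∈ [-1/33, 5/33)
j=5 picked index 5: u0 ∈ [-1/66, 1/6)
intersection: [0, 7/66)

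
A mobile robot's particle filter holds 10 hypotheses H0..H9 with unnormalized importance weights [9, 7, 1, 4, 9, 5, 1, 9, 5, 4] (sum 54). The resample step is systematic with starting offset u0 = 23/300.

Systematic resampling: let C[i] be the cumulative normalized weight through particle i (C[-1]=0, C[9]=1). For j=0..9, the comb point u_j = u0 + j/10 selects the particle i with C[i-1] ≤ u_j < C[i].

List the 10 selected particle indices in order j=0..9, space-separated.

C = [1/6, 8/27, 17/54, 7/18, 5/9, 35/54, 2/3, 5/6, 25/27, 1]
j=0: u_0=23/300 ∈ [0, 1/6) → index 0
j=1: u_1=53/300 ∈ [1/6, 8/27) → index 1
j=2: u_2=83/300 ∈ [1/6, 8/27) → index 1
j=3: u_3=113/300 ∈ [17/54, 7/18) → index 3
j=4: u_4=143/300 ∈ [7/18, 5/9) → index 4
j=5: u_5=173/300 ∈ [5/9, 35/54) → index 5
j=6: u_6=203/300 ∈ [2/3, 5/6) → index 7
j=7: u_7=233/300 ∈ [2/3, 5/6) → index 7
j=8: u_8=263/300 ∈ [5/6, 25/27) → index 8
j=9: u_9=293/300 ∈ [25/27, 1) → index 9

0 1 1 3 4 5 7 7 8 9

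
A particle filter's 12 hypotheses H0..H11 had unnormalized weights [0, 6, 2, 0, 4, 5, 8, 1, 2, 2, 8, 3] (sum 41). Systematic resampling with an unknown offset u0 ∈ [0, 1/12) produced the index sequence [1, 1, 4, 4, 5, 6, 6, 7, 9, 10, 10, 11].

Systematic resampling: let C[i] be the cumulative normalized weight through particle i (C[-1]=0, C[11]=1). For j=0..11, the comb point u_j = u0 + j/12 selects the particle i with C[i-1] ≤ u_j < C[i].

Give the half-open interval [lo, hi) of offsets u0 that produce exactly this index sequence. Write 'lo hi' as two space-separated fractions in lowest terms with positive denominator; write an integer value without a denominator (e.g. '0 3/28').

C = [0, 6/41, 8/41, 8/41, 12/41, 17/41, 25/41, 26/41, 28/41, 30/41, 38/41, 1]
j=0 picked index 1: u0 ∈ [0, 6/41)
j=1 picked index 1: u0 ∈ [-1/12, 31/492)
j=2 picked index 4: u0 ∈ [7/246, 31/246)
j=3 picked index 4: u0 ∈ [-9/164, 7/164)
j=4 picked index 5: u0 ∈ [-5/123, 10/123)
j=5 picked index 6: u0 ∈ [-1/492, 95/492)
j=6 picked index 6: u0 ∈ [-7/82, 9/82)
j=7 picked index 7: u0 ∈ [13/492, 25/492)
j=8 picked index 9: u0 ∈ [2/123, 8/123)
j=9 picked index 10: u0 ∈ [-3/164, 29/164)
j=10 picked index 10: u0 ∈ [-25/246, 23/246)
j=11 picked index 11: u0 ∈ [5/492, 1/12)
intersection: [7/246, 7/164)

7/246 7/164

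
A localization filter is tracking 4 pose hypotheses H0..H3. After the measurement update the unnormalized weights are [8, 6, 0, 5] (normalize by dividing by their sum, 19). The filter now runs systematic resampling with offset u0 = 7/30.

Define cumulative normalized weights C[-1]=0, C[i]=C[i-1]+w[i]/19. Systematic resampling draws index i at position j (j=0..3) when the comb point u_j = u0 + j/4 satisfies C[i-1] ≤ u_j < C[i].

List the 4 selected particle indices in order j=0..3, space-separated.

C = [8/19, 14/19, 14/19, 1]
j=0: u_0=7/30 ∈ [0, 8/19) → index 0
j=1: u_1=29/60 ∈ [8/19, 14/19) → index 1
j=2: u_2=11/15 ∈ [8/19, 14/19) → index 1
j=3: u_3=59/60 ∈ [14/19, 1) → index 3

0 1 1 3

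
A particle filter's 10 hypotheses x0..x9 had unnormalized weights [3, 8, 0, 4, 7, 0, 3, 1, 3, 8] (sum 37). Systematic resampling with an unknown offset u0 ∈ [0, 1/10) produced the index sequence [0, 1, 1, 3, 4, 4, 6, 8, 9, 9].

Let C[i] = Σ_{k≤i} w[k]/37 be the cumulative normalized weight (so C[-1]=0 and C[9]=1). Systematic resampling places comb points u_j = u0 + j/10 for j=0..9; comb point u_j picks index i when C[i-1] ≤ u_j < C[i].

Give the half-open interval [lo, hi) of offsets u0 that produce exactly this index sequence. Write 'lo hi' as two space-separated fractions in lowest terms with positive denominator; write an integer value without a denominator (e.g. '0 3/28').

C = [3/37, 11/37, 11/37, 15/37, 22/37, 22/37, 25/37, 26/37, 29/37, 1]
j=0 picked index 0: u0 ∈ [0, 3/37)
j=1 picked index 1: u0 ∈ [-7/370, 73/370)
j=2 picked index 1: u0 ∈ [-22/185, 18/185)
j=3 picked index 3: u0 ∈ [-1/370, 39/370)
j=4 picked index 4: u0 ∈ [1/185, 36/185)
j=5 picked index 4: u0 ∈ [-7/74, 7/74)
j=6 picked index 6: u0 ∈ [-1/185, 14/185)
j=7 picked index 8: u0 ∈ [1/370, 31/370)
j=8 picked index 9: u0 ∈ [-3/185, 1/5)
j=9 picked index 9: u0 ∈ [-43/370, 1/10)
intersection: [1/185, 14/185)

1/185 14/185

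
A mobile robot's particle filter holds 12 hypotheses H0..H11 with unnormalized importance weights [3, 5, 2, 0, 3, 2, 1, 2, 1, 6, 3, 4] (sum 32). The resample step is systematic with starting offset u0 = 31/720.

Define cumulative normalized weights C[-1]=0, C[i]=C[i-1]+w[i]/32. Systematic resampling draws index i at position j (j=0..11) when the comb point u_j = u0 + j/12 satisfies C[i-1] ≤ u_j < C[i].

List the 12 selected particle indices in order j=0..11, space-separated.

C = [3/32, 1/4, 5/16, 5/16, 13/32, 15/32, 1/2, 9/16, 19/32, 25/32, 7/8, 1]
j=0: u_0=31/720 ∈ [0, 3/32) → index 0
j=1: u_1=91/720 ∈ [3/32, 1/4) → index 1
j=2: u_2=151/720 ∈ [3/32, 1/4) → index 1
j=3: u_3=211/720 ∈ [1/4, 5/16) → index 2
j=4: u_4=271/720 ∈ [5/16, 13/32) → index 4
j=5: u_5=331/720 ∈ [13/32, 15/32) → index 5
j=6: u_6=391/720 ∈ [1/2, 9/16) → index 7
j=7: u_7=451/720 ∈ [19/32, 25/32) → index 9
j=8: u_8=511/720 ∈ [19/32, 25/32) → index 9
j=9: u_9=571/720 ∈ [25/32, 7/8) → index 10
j=10: u_10=631/720 ∈ [7/8, 1) → index 11
j=11: u_11=691/720 ∈ [7/8, 1) → index 11

0 1 1 2 4 5 7 9 9 10 11 11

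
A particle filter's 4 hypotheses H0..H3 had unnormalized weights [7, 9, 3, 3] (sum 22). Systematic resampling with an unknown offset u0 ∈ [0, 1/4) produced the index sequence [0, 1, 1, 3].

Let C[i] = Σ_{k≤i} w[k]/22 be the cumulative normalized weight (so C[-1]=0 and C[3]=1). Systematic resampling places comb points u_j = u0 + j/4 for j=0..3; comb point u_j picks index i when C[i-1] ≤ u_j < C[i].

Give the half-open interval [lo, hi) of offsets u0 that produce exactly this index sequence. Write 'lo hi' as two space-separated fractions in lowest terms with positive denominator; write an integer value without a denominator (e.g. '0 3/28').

C = [7/22, 8/11, 19/22, 1]
j=0 picked index 0: u0 ∈ [0, 7/22)
j=1 picked index 1: u0 ∈ [3/44, 21/44)
j=2 picked index 1: u0 ∈ [-2/11, 5/22)
j=3 picked index 3: u0 ∈ [5/44, 1/4)
intersection: [5/44, 5/22)

5/44 5/22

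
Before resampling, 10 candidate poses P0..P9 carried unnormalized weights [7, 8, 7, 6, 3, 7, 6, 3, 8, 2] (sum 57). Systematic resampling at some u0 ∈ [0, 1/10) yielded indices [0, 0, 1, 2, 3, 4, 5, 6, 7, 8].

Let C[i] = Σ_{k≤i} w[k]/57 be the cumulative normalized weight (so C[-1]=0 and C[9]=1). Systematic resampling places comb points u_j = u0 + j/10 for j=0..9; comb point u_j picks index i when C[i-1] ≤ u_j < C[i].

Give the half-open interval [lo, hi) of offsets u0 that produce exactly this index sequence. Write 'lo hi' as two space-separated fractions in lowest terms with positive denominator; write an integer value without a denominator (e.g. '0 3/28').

C = [7/57, 5/19, 22/57, 28/57, 31/57, 2/3, 44/57, 47/57, 55/57, 1]
j=0 picked index 0: u0 ∈ [0, 7/57)
j=1 picked index 0: u0 ∈ [-1/10, 13/570)
j=2 picked index 1: u0 ∈ [-22/285, 6/95)
j=3 picked index 2: u0 ∈ [-7/190, 49/570)
j=4 picked index 3: u0 ∈ [-4/285, 26/285)
j=5 picked index 4: u0 ∈ [-1/114, 5/114)
j=6 picked index 5: u0 ∈ [-16/285, 1/15)
j=7 picked index 6: u0 ∈ [-1/30, 41/570)
j=8 picked index 7: u0 ∈ [-8/285, 7/285)
j=9 picked index 8: u0 ∈ [-43/570, 37/570)
intersection: [0, 13/570)

0 13/570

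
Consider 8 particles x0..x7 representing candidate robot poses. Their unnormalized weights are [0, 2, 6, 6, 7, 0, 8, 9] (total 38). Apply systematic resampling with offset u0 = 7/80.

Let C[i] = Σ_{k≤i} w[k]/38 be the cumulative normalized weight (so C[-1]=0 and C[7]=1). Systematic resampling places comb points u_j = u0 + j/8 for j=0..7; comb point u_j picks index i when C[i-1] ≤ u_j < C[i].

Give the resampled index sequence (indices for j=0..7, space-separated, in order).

C = [0, 1/19, 4/19, 7/19, 21/38, 21/38, 29/38, 1]
j=0: u_0=7/80 ∈ [1/19, 4/19) → index 2
j=1: u_1=17/80 ∈ [4/19, 7/19) → index 3
j=2: u_2=27/80 ∈ [4/19, 7/19) → index 3
j=3: u_3=37/80 ∈ [7/19, 21/38) → index 4
j=4: u_4=47/80 ∈ [21/38, 29/38) → index 6
j=5: u_5=57/80 ∈ [21/38, 29/38) → index 6
j=6: u_6=67/80 ∈ [29/38, 1) → index 7
j=7: u_7=77/80 ∈ [29/38, 1) → index 7

2 3 3 4 6 6 7 7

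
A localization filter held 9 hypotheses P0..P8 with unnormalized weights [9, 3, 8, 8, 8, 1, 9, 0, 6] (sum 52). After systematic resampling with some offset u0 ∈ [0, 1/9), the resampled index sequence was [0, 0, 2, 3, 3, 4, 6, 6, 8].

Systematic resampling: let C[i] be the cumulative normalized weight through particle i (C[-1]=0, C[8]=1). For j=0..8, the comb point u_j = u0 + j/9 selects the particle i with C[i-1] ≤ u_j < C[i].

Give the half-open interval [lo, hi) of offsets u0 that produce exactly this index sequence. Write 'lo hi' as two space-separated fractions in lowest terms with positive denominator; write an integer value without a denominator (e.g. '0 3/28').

2/39 29/468

C = [9/52, 3/13, 5/13, 7/13, 9/13, 37/52, 23/26, 23/26, 1]
j=0 picked index 0: u0 ∈ [0, 9/52)
j=1 picked index 0: u0 ∈ [-1/9, 29/468)
j=2 picked index 2: u0 ∈ [1/117, 19/117)
j=3 picked index 3: u0 ∈ [2/39, 8/39)
j=4 picked index 3: u0 ∈ [-7/117, 11/117)
j=5 picked index 4: u0 ∈ [-2/117, 16/117)
j=6 picked index 6: u0 ∈ [7/156, 17/78)
j=7 picked index 6: u0 ∈ [-31/468, 25/234)
j=8 picked index 8: u0 ∈ [-1/234, 1/9)
intersection: [2/39, 29/468)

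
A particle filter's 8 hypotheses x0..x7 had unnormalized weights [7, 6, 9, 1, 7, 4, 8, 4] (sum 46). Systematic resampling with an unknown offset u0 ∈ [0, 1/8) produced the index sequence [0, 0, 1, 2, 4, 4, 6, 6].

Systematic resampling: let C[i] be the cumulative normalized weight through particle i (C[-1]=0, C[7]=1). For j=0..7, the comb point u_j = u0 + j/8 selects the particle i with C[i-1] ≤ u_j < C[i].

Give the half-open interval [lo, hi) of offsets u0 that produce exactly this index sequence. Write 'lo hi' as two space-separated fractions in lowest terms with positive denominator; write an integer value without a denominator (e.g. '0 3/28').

C = [7/46, 13/46, 11/23, 1/2, 15/23, 17/23, 21/23, 1]
j=0 picked index 0: u0 ∈ [0, 7/46)
j=1 picked index 0: u0 ∈ [-1/8, 5/184)
j=2 picked index 1: u0 ∈ [-9/92, 3/92)
j=3 picked index 2: u0 ∈ [-17/184, 19/184)
j=4 picked index 4: u0 ∈ [0, 7/46)
j=5 picked index 4: u0 ∈ [-1/8, 5/184)
j=6 picked index 6: u0 ∈ [-1/92, 15/92)
j=7 picked index 6: u0 ∈ [-25/184, 7/184)
intersection: [0, 5/184)

0 5/184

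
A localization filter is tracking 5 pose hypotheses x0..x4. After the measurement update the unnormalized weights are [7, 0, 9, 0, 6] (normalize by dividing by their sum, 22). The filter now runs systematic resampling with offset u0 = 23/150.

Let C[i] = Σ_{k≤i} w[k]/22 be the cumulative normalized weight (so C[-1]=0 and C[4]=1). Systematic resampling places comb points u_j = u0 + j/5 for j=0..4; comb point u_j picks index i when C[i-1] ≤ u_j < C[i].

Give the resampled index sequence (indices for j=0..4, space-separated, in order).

0 2 2 4 4

C = [7/22, 7/22, 8/11, 8/11, 1]
j=0: u_0=23/150 ∈ [0, 7/22) → index 0
j=1: u_1=53/150 ∈ [7/22, 8/11) → index 2
j=2: u_2=83/150 ∈ [7/22, 8/11) → index 2
j=3: u_3=113/150 ∈ [8/11, 1) → index 4
j=4: u_4=143/150 ∈ [8/11, 1) → index 4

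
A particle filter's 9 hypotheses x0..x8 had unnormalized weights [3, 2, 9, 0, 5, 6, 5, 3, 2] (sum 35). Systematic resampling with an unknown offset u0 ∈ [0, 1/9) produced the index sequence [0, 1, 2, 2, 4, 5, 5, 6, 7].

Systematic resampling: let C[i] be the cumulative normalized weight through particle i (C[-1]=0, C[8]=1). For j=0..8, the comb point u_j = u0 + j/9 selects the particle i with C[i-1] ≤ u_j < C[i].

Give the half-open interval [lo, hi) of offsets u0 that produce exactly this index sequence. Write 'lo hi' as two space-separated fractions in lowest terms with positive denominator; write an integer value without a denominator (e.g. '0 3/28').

0 2/63

C = [3/35, 1/7, 2/5, 2/5, 19/35, 5/7, 6/7, 33/35, 1]
j=0 picked index 0: u0 ∈ [0, 3/35)
j=1 picked index 1: u0 ∈ [-8/315, 2/63)
j=2 picked index 2: u0 ∈ [-5/63, 8/45)
j=3 picked index 2: u0 ∈ [-4/21, 1/15)
j=4 picked index 4: u0 ∈ [-2/45, 31/315)
j=5 picked index 5: u0 ∈ [-4/315, 10/63)
j=6 picked index 5: u0 ∈ [-13/105, 1/21)
j=7 picked index 6: u0 ∈ [-4/63, 5/63)
j=8 picked index 7: u0 ∈ [-2/63, 17/315)
intersection: [0, 2/63)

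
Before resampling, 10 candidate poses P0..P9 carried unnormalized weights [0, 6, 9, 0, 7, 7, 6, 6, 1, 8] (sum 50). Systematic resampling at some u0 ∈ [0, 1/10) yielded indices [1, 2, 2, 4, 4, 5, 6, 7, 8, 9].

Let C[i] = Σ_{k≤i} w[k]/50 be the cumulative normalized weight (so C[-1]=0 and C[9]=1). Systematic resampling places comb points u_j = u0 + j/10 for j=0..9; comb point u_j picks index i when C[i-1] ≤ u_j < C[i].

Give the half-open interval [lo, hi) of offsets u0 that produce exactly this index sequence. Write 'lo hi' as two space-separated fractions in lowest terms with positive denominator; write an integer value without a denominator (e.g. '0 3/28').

1/50 1/25

C = [0, 3/25, 3/10, 3/10, 11/25, 29/50, 7/10, 41/50, 21/25, 1]
j=0 picked index 1: u0 ∈ [0, 3/25)
j=1 picked index 2: u0 ∈ [1/50, 1/5)
j=2 picked index 2: u0 ∈ [-2/25, 1/10)
j=3 picked index 4: u0 ∈ [0, 7/50)
j=4 picked index 4: u0 ∈ [-1/10, 1/25)
j=5 picked index 5: u0 ∈ [-3/50, 2/25)
j=6 picked index 6: u0 ∈ [-1/50, 1/10)
j=7 picked index 7: u0 ∈ [0, 3/25)
j=8 picked index 8: u0 ∈ [1/50, 1/25)
j=9 picked index 9: u0 ∈ [-3/50, 1/10)
intersection: [1/50, 1/25)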